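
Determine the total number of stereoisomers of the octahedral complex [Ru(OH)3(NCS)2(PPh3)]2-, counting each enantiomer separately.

3

In an octahedral complex each vertex has one trans partner and four cis neighbours.
Systematic placement gives 3 geometric isomers: OH mer, NCS trans; OH fac, NCS cis; OH mer, NCS cis.
Each arrangement has an internal mirror plane or centre of symmetry, so none is chiral.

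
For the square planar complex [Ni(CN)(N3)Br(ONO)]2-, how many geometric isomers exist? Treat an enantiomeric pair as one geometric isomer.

Systematic placement gives 3 geometric isomers: (Br/N3 trans, CN/ONO trans); (Br/ONO trans, CN/N3 trans); (Br/CN trans, N3/ONO trans).

3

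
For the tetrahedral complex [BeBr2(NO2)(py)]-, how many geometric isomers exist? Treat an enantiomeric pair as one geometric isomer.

All four vertices of a tetrahedron are equivalent and mutually adjacent, so cis/trans isomerism cannot arise.
Only one geometric arrangement is possible.

1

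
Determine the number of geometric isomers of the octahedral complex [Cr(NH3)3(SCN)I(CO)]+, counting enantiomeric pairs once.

4

The six octahedral sites form three mutually perpendicular trans pairs.
There are 4 geometric isomers: NH3 mer (3 arrangements); NH3 fac (chiral).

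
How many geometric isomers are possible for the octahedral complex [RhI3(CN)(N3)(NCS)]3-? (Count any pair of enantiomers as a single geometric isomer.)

4

An octahedron has six vertices in three trans pairs; every non-trans pair is cis.
The distinct arrangements are (4 in all): I mer (3 arrangements); I fac (chiral).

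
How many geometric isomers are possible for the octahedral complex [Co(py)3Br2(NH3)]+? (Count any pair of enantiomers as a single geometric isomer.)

3

An octahedron has six vertices in three trans pairs; every non-trans pair is cis.
There are 3 geometric isomers: py mer, Br trans; py mer, Br cis; py fac, Br cis.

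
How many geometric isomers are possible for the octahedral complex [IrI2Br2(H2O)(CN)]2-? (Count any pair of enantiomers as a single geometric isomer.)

6

Working through the distinct placements yields 6 geometric isomers: I trans, Br trans; I cis, Br trans; I trans, Br cis; I cis, Br cis (3 arrangements, 2 chiral).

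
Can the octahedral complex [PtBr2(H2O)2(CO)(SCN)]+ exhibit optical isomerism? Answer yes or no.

yes

The six octahedral sites form three mutually perpendicular trans pairs.
The distinct arrangements are (6 in all): Br trans, H2O cis; Br trans, H2O trans; Br cis, H2O cis (3 arrangements, 2 chiral); Br cis, H2O trans.
Of these, 2 lack any improper symmetry element and so occur as enantiomeric pairs, giving 6 + 2 = 8 stereoisomers in total.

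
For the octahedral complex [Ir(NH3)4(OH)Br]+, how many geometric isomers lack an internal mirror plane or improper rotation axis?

The six octahedral sites form three mutually perpendicular trans pairs.
Working through the distinct placements yields 2 geometric isomers: OH and Br mutually cis; OH and Br mutually trans.
Each arrangement has an internal mirror plane or centre of symmetry, so none is chiral.

0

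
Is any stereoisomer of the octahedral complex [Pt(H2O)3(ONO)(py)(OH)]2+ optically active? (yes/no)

An octahedron has six vertices in three trans pairs; every non-trans pair is cis.
Systematic placement gives 4 geometric isomers: H2O mer (3 arrangements); H2O fac (chiral).
One of these lacks any improper symmetry element and so occurs as an enantiomeric pair, giving 4 + 1 = 5 stereoisomers in total.

yes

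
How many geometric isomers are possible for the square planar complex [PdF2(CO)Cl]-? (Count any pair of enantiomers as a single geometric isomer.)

A square has two trans pairs of vertices; adjacent vertices are cis.
Systematic placement gives 2 geometric isomers: F cis; F trans.

2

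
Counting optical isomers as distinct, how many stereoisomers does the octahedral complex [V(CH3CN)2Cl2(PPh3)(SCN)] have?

The six octahedral sites form three mutually perpendicular trans pairs.
There are 6 geometric isomers: CH3CN trans, Cl trans; CH3CN trans, Cl cis; CH3CN cis, Cl cis (3 arrangements, 2 chiral); CH3CN cis, Cl trans.
Of these, 2 lack any improper symmetry element and so occur as enantiomeric pairs, giving 6 + 2 = 8 stereoisomers in total.

8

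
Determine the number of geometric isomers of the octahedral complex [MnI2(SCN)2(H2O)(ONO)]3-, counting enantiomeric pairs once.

6

The six octahedral sites form three mutually perpendicular trans pairs.
There are 6 geometric isomers: I cis, SCN trans; I cis, SCN cis (3 arrangements, 2 chiral); I trans, SCN trans; I trans, SCN cis.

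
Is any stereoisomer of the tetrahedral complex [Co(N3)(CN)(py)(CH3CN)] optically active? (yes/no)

In a tetrahedral complex all four positions are equivalent and every pair of ligands is adjacent — there is no cis/trans distinction.
Only one geometric arrangement is possible; it has no improper symmetry element, so it exists as a pair of enantiomers (2 stereoisomers).

yes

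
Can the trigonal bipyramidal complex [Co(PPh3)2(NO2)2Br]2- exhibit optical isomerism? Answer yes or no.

In a trigonal bipyramid the two axial positions differ from the three equatorial ones.
Placing the ligands in turn and identifying arrangements related by rotation or reflection leaves 5 distinct geometric isomers.
One of these lacks any improper symmetry element and so occurs as an enantiomeric pair, giving 5 + 1 = 6 stereoisomers in total.

yes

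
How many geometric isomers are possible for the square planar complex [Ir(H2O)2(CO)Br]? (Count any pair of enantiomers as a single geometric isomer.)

In a square planar complex each vertex has one trans partner and two cis neighbours.
The distinct arrangements are (2 in all): H2O cis; H2O trans.

2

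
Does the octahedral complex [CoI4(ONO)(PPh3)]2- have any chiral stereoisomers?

no

An octahedron has six vertices in three trans pairs; every non-trans pair is cis.
The distinct arrangements are (2 in all): ONO and PPh3 mutually trans; ONO and PPh3 mutually cis.
Each arrangement has an internal mirror plane or centre of symmetry, so none is chiral.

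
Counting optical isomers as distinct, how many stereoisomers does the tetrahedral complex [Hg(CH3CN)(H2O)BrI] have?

All four vertices of a tetrahedron are equivalent and mutually adjacent, so cis/trans isomerism cannot arise.
Only one geometric arrangement is possible; it has no improper symmetry element, so it exists as a pair of enantiomers (2 stereoisomers).

2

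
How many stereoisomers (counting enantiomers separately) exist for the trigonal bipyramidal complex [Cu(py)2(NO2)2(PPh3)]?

6

In a trigonal bipyramid the two axial positions differ from the three equatorial ones.
Placing the ligands in turn and identifying arrangements related by rotation or reflection leaves 5 distinct geometric isomers.
One of these lacks any improper symmetry element and so occurs as an enantiomeric pair, giving 5 + 1 = 6 stereoisomers in total.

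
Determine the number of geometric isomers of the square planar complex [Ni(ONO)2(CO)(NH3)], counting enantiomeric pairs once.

2

A square has two trans pairs of vertices; adjacent vertices are cis.
Working through the distinct placements yields 2 geometric isomers: ONO cis; ONO trans.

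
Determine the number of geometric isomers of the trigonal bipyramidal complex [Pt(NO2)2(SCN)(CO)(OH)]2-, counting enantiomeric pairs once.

7

Systematic enumeration (placing each ligand type in turn and discarding arrangements equivalent by rotation or reflection) gives 7 geometric isomers.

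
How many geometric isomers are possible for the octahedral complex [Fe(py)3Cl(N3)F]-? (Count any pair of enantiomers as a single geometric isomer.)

4

In an octahedral complex each vertex has one trans partner and four cis neighbours.
The distinct arrangements are (4 in all): py mer (3 arrangements); py fac (chiral).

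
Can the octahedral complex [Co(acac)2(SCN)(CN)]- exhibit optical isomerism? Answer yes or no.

Each acac is bidentate and must span two cis positions.
There are 2 geometric isomers: SCN and CN mutually trans; SCN and CN mutually cis (chiral).
One of these lacks any improper symmetry element and so occurs as an enantiomeric pair, giving 2 + 1 = 3 stereoisomers in total.

yes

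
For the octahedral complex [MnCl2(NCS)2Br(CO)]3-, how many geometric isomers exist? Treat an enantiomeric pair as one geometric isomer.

6

There are 6 geometric isomers: Cl trans, NCS trans; Cl cis, NCS cis (3 arrangements, 2 chiral); Cl cis, NCS trans; Cl trans, NCS cis.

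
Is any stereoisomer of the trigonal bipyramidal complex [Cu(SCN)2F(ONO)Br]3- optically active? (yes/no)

In a trigonal bipyramid the two axial positions differ from the three equatorial ones.
Placing the ligands in turn and identifying arrangements related by rotation or reflection leaves 7 distinct geometric isomers.
Of these, 3 lack any improper symmetry element and so occur as enantiomeric pairs, giving 7 + 3 = 10 stereoisomers in total.

yes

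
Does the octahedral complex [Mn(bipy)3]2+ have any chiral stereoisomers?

The six octahedral sites form three mutually perpendicular trans pairs.
Each bipy is bidentate and must span two cis positions.
Only one geometric arrangement is possible; it has no improper symmetry element, so it exists as a pair of enantiomers (2 stereoisomers).

yes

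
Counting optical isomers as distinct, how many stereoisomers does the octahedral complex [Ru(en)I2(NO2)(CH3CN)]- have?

The six octahedral sites form three mutually perpendicular trans pairs.
Each en is bidentate and must span two cis positions.
Systematic placement gives 4 geometric isomers: I cis (3 arrangements, 2 chiral); I trans.
Of these, 2 lack any improper symmetry element and so occur as enantiomeric pairs, giving 4 + 2 = 6 stereoisomers in total.

6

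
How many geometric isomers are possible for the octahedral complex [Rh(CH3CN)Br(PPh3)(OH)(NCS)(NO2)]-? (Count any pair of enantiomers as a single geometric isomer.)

Placing the ligands in turn and identifying arrangements related by rotation or reflection leaves 15 distinct geometric isomers.

15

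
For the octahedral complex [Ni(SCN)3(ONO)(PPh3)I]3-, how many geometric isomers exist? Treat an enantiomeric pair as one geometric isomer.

4

The distinct arrangements are (4 in all): SCN mer (3 arrangements); SCN fac (chiral).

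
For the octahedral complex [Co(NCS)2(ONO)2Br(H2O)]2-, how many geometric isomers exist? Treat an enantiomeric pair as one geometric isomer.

An octahedron has six vertices in three trans pairs; every non-trans pair is cis.
The distinct arrangements are (6 in all): NCS trans, ONO trans; NCS cis, ONO cis (3 arrangements, 2 chiral); NCS cis, ONO trans; NCS trans, ONO cis.

6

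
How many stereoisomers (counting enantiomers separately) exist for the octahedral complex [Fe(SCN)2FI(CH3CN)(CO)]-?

15

In an octahedral complex each vertex has one trans partner and four cis neighbours.
Systematic enumeration (placing each ligand type in turn and discarding arrangements equivalent by rotation or reflection) gives 9 geometric isomers.
Of these, 6 lack any improper symmetry element and so occur as enantiomeric pairs, giving 9 + 6 = 15 stereoisomers in total.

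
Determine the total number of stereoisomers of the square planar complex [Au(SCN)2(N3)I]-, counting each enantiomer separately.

2

In a square planar complex each vertex has one trans partner and two cis neighbours.
Systematic placement gives 2 geometric isomers: SCN cis; SCN trans.
Each arrangement has an internal mirror plane or centre of symmetry, so none is chiral.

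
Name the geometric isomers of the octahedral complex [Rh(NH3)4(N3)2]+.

cis and trans

The distinct arrangements are (2 in all): N3 trans; N3 cis.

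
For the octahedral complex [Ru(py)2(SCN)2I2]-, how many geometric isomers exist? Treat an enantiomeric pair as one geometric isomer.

The six octahedral sites form three mutually perpendicular trans pairs.
There are 5 geometric isomers: py trans, SCN trans, I trans; py cis, SCN cis, I trans; py trans, SCN cis, I cis; py cis, SCN cis, I cis (chiral); py cis, SCN trans, I cis.

5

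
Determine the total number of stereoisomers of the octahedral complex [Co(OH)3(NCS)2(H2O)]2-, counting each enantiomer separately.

In an octahedral complex each vertex has one trans partner and four cis neighbours.
The distinct arrangements are (3 in all): OH mer, NCS cis; OH mer, NCS trans; OH fac, NCS cis.
Each arrangement has an internal mirror plane or centre of symmetry, so none is chiral.

3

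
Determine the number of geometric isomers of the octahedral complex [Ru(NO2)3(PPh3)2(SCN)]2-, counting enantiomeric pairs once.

3

The six octahedral sites form three mutually perpendicular trans pairs.
Working through the distinct placements yields 3 geometric isomers: NO2 mer, PPh3 cis; NO2 mer, PPh3 trans; NO2 fac, PPh3 cis.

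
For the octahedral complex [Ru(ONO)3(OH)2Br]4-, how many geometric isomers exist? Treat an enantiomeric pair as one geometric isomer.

The six octahedral sites form three mutually perpendicular trans pairs.
The distinct arrangements are (3 in all): ONO mer, OH cis; ONO mer, OH trans; ONO fac, OH cis.

3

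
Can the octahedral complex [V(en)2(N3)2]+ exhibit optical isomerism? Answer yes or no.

yes

The six octahedral sites form three mutually perpendicular trans pairs.
Each en is bidentate and must span two cis positions.
The distinct arrangements are (2 in all): N3 trans; N3 cis (chiral).
One of these lacks any improper symmetry element and so occurs as an enantiomeric pair, giving 2 + 1 = 3 stereoisomers in total.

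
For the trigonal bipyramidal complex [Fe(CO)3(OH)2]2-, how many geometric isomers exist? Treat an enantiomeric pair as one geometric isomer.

3

In a trigonal bipyramid the two axial positions differ from the three equatorial ones.
There are 3 geometric isomers: OH both equatorial; OH one axial, one equatorial; OH both axial.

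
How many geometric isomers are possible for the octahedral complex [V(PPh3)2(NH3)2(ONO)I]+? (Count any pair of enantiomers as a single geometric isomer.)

6

An octahedron has six vertices in three trans pairs; every non-trans pair is cis.
Working through the distinct placements yields 6 geometric isomers: PPh3 trans, NH3 cis; PPh3 cis, NH3 cis (3 arrangements, 2 chiral); PPh3 trans, NH3 trans; PPh3 cis, NH3 trans.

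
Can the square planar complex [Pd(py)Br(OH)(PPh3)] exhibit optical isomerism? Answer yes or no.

no

The distinct arrangements are (3 in all): (Br/PPh3 trans, OH/py trans); (Br/py trans, OH/PPh3 trans); (Br/OH trans, PPh3/py trans).
Each arrangement has an internal mirror plane or centre of symmetry, so none is chiral.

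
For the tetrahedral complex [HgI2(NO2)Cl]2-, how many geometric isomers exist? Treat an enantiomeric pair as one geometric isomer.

All four vertices of a tetrahedron are equivalent and mutually adjacent, so cis/trans isomerism cannot arise.
Only one geometric arrangement is possible.

1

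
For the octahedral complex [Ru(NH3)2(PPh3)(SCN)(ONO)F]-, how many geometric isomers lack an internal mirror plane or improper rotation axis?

Systematic enumeration (placing each ligand type in turn and discarding arrangements equivalent by rotation or reflection) gives 9 geometric isomers.
Of these, 6 lack any improper symmetry element and so occur as enantiomeric pairs, giving 9 + 6 = 15 stereoisomers in total.

6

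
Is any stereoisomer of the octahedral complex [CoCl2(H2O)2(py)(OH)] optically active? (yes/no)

The distinct arrangements are (6 in all): Cl trans, H2O trans; Cl trans, H2O cis; Cl cis, H2O cis (3 arrangements, 2 chiral); Cl cis, H2O trans.
Of these, 2 lack any improper symmetry element and so occur as enantiomeric pairs, giving 6 + 2 = 8 stereoisomers in total.

yes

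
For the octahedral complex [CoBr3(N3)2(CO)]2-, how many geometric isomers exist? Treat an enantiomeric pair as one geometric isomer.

3

An octahedron has six vertices in three trans pairs; every non-trans pair is cis.
The distinct arrangements are (3 in all): Br mer, N3 trans; Br mer, N3 cis; Br fac, N3 cis.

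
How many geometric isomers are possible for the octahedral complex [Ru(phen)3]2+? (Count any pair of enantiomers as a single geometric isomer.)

An octahedron has six vertices in three trans pairs; every non-trans pair is cis.
Each phen is bidentate and must span two cis positions.
Only one geometric arrangement is possible; it has no improper symmetry element, so it exists as a pair of enantiomers (2 stereoisomers).

1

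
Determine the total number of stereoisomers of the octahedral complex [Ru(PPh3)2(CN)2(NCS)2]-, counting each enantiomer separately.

Working through the distinct placements yields 5 geometric isomers: PPh3 trans, CN trans, NCS trans; PPh3 cis, CN trans, NCS cis; PPh3 trans, CN cis, NCS cis; PPh3 cis, CN cis, NCS cis (chiral); PPh3 cis, CN cis, NCS trans.
One of these lacks any improper symmetry element and so occurs as an enantiomeric pair, giving 5 + 1 = 6 stereoisomers in total.

6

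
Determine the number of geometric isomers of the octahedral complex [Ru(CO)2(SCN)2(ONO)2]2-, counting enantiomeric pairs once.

The distinct arrangements are (5 in all): CO trans, SCN trans, ONO trans; CO trans, SCN cis, ONO cis; CO cis, SCN trans, ONO cis; CO cis, SCN cis, ONO cis (chiral); CO cis, SCN cis, ONO trans.

5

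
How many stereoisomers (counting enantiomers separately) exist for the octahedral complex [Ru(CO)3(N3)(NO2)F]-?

5

There are 4 geometric isomers: CO mer (3 arrangements); CO fac (chiral).
One of these lacks any improper symmetry element and so occurs as an enantiomeric pair, giving 4 + 1 = 5 stereoisomers in total.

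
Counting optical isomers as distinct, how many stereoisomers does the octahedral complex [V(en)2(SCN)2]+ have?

3

Each en is bidentate and must span two cis positions.
Working through the distinct placements yields 2 geometric isomers: SCN trans; SCN cis (chiral).
One of these lacks any improper symmetry element and so occurs as an enantiomeric pair, giving 2 + 1 = 3 stereoisomers in total.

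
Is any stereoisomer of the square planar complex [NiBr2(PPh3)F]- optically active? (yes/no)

A square has two trans pairs of vertices; adjacent vertices are cis.
There are 2 geometric isomers: Br cis; Br trans.
Each arrangement has an internal mirror plane or centre of symmetry, so none is chiral.

no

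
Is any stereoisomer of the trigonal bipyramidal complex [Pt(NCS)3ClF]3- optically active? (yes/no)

no

A trigonal bipyramid has two axial and three equatorial sites, which are chemically inequivalent.
The distinct arrangements are (4 in all): Cl axial, F axial; Cl axial, F equatorial; Cl equatorial, F axial; Cl equatorial, F equatorial.
Each arrangement has an internal mirror plane or centre of symmetry, so none is chiral.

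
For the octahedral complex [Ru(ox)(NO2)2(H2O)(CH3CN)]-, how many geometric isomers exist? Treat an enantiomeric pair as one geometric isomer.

4

In an octahedral complex each vertex has one trans partner and four cis neighbours.
Each ox is bidentate and must span two cis positions.
Systematic placement gives 4 geometric isomers: NO2 cis (3 arrangements, 2 chiral); NO2 trans.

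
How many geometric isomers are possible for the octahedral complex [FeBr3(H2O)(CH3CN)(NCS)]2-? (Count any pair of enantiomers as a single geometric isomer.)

An octahedron has six vertices in three trans pairs; every non-trans pair is cis.
There are 4 geometric isomers: Br mer (3 arrangements); Br fac (chiral).

4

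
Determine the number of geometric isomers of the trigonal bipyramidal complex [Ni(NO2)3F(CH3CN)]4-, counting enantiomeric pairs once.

Working through the distinct placements yields 4 geometric isomers: F axial, CH3CN axial; F equatorial, CH3CN axial; F axial, CH3CN equatorial; F equatorial, CH3CN equatorial.

4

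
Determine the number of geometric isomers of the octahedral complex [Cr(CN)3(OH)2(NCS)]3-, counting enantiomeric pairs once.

3

An octahedron has six vertices in three trans pairs; every non-trans pair is cis.
The distinct arrangements are (3 in all): CN mer, OH trans; CN mer, OH cis; CN fac, OH cis.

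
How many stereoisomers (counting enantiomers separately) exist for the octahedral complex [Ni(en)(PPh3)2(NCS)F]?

In an octahedral complex each vertex has one trans partner and four cis neighbours.
Each en is bidentate and must span two cis positions.
There are 4 geometric isomers: PPh3 cis (3 arrangements, 2 chiral); PPh3 trans.
Of these, 2 lack any improper symmetry element and so occur as enantiomeric pairs, giving 4 + 2 = 6 stereoisomers in total.

6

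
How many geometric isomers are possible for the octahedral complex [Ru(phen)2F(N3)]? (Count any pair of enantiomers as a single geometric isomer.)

2

In an octahedral complex each vertex has one trans partner and four cis neighbours.
Each phen is bidentate and must span two cis positions.
There are 2 geometric isomers: F and N3 mutually trans; F and N3 mutually cis (chiral).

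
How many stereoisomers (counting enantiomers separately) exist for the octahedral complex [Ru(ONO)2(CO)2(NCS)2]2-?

In an octahedral complex each vertex has one trans partner and four cis neighbours.
Systematic placement gives 5 geometric isomers: ONO trans, CO trans, NCS trans; ONO cis, CO trans, NCS cis; ONO trans, CO cis, NCS cis; ONO cis, CO cis, NCS cis (chiral); ONO cis, CO cis, NCS trans.
One of these lacks any improper symmetry element and so occurs as an enantiomeric pair, giving 5 + 1 = 6 stereoisomers in total.

6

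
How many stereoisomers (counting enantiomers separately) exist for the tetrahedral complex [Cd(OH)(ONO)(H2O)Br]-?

2

All four vertices of a tetrahedron are equivalent and mutually adjacent, so cis/trans isomerism cannot arise.
Only one geometric arrangement is possible; it has no improper symmetry element, so it exists as a pair of enantiomers (2 stereoisomers).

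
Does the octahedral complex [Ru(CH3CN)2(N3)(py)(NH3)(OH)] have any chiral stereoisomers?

In an octahedral complex each vertex has one trans partner and four cis neighbours.
Systematic enumeration (placing each ligand type in turn and discarding arrangements equivalent by rotation or reflection) gives 9 geometric isomers.
Of these, 6 lack any improper symmetry element and so occur as enantiomeric pairs, giving 9 + 6 = 15 stereoisomers in total.

yes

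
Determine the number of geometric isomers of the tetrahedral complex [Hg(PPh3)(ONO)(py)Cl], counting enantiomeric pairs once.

All four vertices of a tetrahedron are equivalent and mutually adjacent, so cis/trans isomerism cannot arise.
Only one geometric arrangement is possible; it has no improper symmetry element, so it exists as a pair of enantiomers (2 stereoisomers).

1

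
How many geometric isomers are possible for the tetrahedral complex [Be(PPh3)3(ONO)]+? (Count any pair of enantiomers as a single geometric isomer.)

All four vertices of a tetrahedron are equivalent and mutually adjacent, so cis/trans isomerism cannot arise.
Only one geometric arrangement is possible.

1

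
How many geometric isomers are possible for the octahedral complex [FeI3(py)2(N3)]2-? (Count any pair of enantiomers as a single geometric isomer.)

3

In an octahedral complex each vertex has one trans partner and four cis neighbours.
There are 3 geometric isomers: I mer, py trans; I mer, py cis; I fac, py cis.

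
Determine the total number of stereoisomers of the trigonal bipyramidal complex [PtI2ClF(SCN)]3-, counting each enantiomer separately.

Systematic enumeration (placing each ligand type in turn and discarding arrangements equivalent by rotation or reflection) gives 7 geometric isomers.
Of these, 3 lack any improper symmetry element and so occur as enantiomeric pairs, giving 7 + 3 = 10 stereoisomers in total.

10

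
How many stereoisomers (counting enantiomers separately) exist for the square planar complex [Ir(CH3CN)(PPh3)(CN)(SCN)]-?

A square has two trans pairs of vertices; adjacent vertices are cis.
Working through the distinct placements yields 3 geometric isomers: (CH3CN/PPh3 trans, CN/SCN trans); (CH3CN/SCN trans, CN/PPh3 trans); (CH3CN/CN trans, PPh3/SCN trans).
Each arrangement has an internal mirror plane or centre of symmetry, so none is chiral.

3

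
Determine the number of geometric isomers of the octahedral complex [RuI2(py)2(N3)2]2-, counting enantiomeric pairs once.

An octahedron has six vertices in three trans pairs; every non-trans pair is cis.
There are 5 geometric isomers: I trans, py trans, N3 trans; I trans, py cis, N3 cis; I cis, py trans, N3 cis; I cis, py cis, N3 cis (chiral); I cis, py cis, N3 trans.

5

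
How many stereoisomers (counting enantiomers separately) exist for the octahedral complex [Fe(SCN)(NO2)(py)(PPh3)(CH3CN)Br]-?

An octahedron has six vertices in three trans pairs; every non-trans pair is cis.
Systematic enumeration (placing each ligand type in turn and discarding arrangements equivalent by rotation or reflection) gives 15 geometric isomers.
Of these, 15 lack any improper symmetry element and so occur as enantiomeric pairs, giving 15 + 15 = 30 stereoisomers in total.

30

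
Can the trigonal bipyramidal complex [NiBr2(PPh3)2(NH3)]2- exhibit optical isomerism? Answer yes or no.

Placing the ligands in turn and identifying arrangements related by rotation or reflection leaves 5 distinct geometric isomers.
One of these lacks any improper symmetry element and so occurs as an enantiomeric pair, giving 5 + 1 = 6 stereoisomers in total.

yes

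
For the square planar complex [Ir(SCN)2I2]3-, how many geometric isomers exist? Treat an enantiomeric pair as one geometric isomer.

2

There are 2 geometric isomers: SCN cis; SCN trans.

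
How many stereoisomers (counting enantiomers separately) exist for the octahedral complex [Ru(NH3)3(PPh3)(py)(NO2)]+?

In an octahedral complex each vertex has one trans partner and four cis neighbours.
The distinct arrangements are (4 in all): NH3 mer (3 arrangements); NH3 fac (chiral).
One of these lacks any improper symmetry element and so occurs as an enantiomeric pair, giving 4 + 1 = 5 stereoisomers in total.

5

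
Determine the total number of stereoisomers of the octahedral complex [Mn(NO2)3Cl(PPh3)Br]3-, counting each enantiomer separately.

Systematic placement gives 4 geometric isomers: NO2 mer (3 arrangements); NO2 fac (chiral).
One of these lacks any improper symmetry element and so occurs as an enantiomeric pair, giving 4 + 1 = 5 stereoisomers in total.

5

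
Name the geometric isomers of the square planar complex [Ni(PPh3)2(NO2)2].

cis and trans

In a square planar complex each vertex has one trans partner and two cis neighbours.
Working through the distinct placements yields 2 geometric isomers: PPh3 cis; PPh3 trans.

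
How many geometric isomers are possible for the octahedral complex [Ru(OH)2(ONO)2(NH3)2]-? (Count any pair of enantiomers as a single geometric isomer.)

5

The six octahedral sites form three mutually perpendicular trans pairs.
Working through the distinct placements yields 5 geometric isomers: OH trans, ONO trans, NH3 trans; OH cis, ONO cis, NH3 trans; OH cis, ONO trans, NH3 cis; OH cis, ONO cis, NH3 cis (chiral); OH trans, ONO cis, NH3 cis.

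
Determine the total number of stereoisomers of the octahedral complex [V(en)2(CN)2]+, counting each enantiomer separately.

The six octahedral sites form three mutually perpendicular trans pairs.
Each en is bidentate and must span two cis positions.
There are 2 geometric isomers: CN trans; CN cis (chiral).
One of these lacks any improper symmetry element and so occurs as an enantiomeric pair, giving 2 + 1 = 3 stereoisomers in total.

3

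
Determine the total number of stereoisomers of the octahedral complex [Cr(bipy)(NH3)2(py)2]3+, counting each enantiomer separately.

4

An octahedron has six vertices in three trans pairs; every non-trans pair is cis.
Each bipy is bidentate and must span two cis positions.
There are 3 geometric isomers: NH3 trans, py cis; NH3 cis, py trans; NH3 cis, py cis (chiral).
One of these lacks any improper symmetry element and so occurs as an enantiomeric pair, giving 3 + 1 = 4 stereoisomers in total.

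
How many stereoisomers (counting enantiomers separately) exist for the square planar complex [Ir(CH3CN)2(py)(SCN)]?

In a square planar complex each vertex has one trans partner and two cis neighbours.
Working through the distinct placements yields 2 geometric isomers: CH3CN cis; CH3CN trans.
Each arrangement has an internal mirror plane or centre of symmetry, so none is chiral.

2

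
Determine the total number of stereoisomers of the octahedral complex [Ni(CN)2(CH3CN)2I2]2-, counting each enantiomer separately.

Systematic placement gives 5 geometric isomers: CN trans, CH3CN trans, I trans; CN cis, CH3CN trans, I cis; CN cis, CH3CN cis, I trans; CN cis, CH3CN cis, I cis (chiral); CN trans, CH3CN cis, I cis.
One of these lacks any improper symmetry element and so occurs as an enantiomeric pair, giving 5 + 1 = 6 stereoisomers in total.

6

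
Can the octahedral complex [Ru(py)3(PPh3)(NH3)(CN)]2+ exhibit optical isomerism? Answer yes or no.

yes

In an octahedral complex each vertex has one trans partner and four cis neighbours.
The distinct arrangements are (4 in all): py mer (3 arrangements); py fac (chiral).
One of these lacks any improper symmetry element and so occurs as an enantiomeric pair, giving 4 + 1 = 5 stereoisomers in total.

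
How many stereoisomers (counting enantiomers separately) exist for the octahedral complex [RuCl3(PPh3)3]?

2

The six octahedral sites form three mutually perpendicular trans pairs.
Systematic placement gives 2 geometric isomers: Cl mer; Cl fac.
Each arrangement has an internal mirror plane or centre of symmetry, so none is chiral.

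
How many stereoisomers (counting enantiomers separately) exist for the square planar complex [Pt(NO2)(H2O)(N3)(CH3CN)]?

Working through the distinct placements yields 3 geometric isomers: (CH3CN/N3 trans, H2O/NO2 trans); (CH3CN/NO2 trans, H2O/N3 trans); (CH3CN/H2O trans, N3/NO2 trans).
Each arrangement has an internal mirror plane or centre of symmetry, so none is chiral.

3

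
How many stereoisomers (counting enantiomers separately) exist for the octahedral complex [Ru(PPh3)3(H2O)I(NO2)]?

The six octahedral sites form three mutually perpendicular trans pairs.
There are 4 geometric isomers: PPh3 mer (3 arrangements); PPh3 fac (chiral).
One of these lacks any improper symmetry element and so occurs as an enantiomeric pair, giving 4 + 1 = 5 stereoisomers in total.

5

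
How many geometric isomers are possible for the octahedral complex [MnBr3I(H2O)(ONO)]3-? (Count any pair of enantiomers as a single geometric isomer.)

4

In an octahedral complex each vertex has one trans partner and four cis neighbours.
The distinct arrangements are (4 in all): Br mer (3 arrangements); Br fac (chiral).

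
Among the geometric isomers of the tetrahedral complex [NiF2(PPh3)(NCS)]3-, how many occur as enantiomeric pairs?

0

Only one geometric arrangement is possible.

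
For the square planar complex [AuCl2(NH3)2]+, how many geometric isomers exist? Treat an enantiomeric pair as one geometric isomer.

2

Systematic placement gives 2 geometric isomers: Cl cis; Cl trans.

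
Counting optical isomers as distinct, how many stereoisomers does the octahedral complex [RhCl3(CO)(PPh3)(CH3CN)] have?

In an octahedral complex each vertex has one trans partner and four cis neighbours.
There are 4 geometric isomers: Cl mer (3 arrangements); Cl fac (chiral).
One of these lacks any improper symmetry element and so occurs as an enantiomeric pair, giving 4 + 1 = 5 stereoisomers in total.

5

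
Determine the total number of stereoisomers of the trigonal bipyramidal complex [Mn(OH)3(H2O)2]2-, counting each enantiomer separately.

3

In a trigonal bipyramid the two axial positions differ from the three equatorial ones.
Working through the distinct placements yields 3 geometric isomers: H2O both axial; H2O one axial, one equatorial; H2O both equatorial.
Each arrangement has an internal mirror plane or centre of symmetry, so none is chiral.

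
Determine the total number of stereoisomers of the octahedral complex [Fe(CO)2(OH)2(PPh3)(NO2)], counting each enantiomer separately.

There are 6 geometric isomers: CO trans, OH cis; CO trans, OH trans; CO cis, OH cis (3 arrangements, 2 chiral); CO cis, OH trans.
Of these, 2 lack any improper symmetry element and so occur as enantiomeric pairs, giving 6 + 2 = 8 stereoisomers in total.

8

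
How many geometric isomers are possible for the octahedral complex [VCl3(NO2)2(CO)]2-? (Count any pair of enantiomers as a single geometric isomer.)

3

In an octahedral complex each vertex has one trans partner and four cis neighbours.
The distinct arrangements are (3 in all): Cl mer, NO2 trans; Cl fac, NO2 cis; Cl mer, NO2 cis.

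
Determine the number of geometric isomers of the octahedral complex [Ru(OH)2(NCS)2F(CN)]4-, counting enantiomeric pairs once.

6

The six octahedral sites form three mutually perpendicular trans pairs.
There are 6 geometric isomers: OH trans, NCS trans; OH cis, NCS cis (3 arrangements, 2 chiral); OH trans, NCS cis; OH cis, NCS trans.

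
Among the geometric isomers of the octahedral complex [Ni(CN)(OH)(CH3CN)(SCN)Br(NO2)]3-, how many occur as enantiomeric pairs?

The six octahedral sites form three mutually perpendicular trans pairs.
Placing the ligands in turn and identifying arrangements related by rotation or reflection leaves 15 distinct geometric isomers.
Of these, 15 lack any improper symmetry element and so occur as enantiomeric pairs, giving 15 + 15 = 30 stereoisomers in total.

15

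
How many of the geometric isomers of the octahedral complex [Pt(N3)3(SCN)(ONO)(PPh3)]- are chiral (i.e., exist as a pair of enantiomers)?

In an octahedral complex each vertex has one trans partner and four cis neighbours.
Systematic placement gives 4 geometric isomers: N3 mer (3 arrangements); N3 fac (chiral).
One of these lacks any improper symmetry element and so occurs as an enantiomeric pair, giving 4 + 1 = 5 stereoisomers in total.

1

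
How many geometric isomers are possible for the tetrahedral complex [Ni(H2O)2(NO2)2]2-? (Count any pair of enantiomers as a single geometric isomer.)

1

In a tetrahedral complex all four positions are equivalent and every pair of ligands is adjacent — there is no cis/trans distinction.
Only one geometric arrangement is possible.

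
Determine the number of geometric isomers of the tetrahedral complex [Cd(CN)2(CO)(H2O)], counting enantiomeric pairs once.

In a tetrahedral complex all four positions are equivalent and every pair of ligands is adjacent — there is no cis/trans distinction.
Only one geometric arrangement is possible.

1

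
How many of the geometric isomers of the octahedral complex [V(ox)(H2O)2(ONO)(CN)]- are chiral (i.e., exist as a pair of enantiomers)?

2

Each ox is bidentate and must span two cis positions.
There are 4 geometric isomers: H2O cis (3 arrangements, 2 chiral); H2O trans.
Of these, 2 lack any improper symmetry element and so occur as enantiomeric pairs, giving 4 + 2 = 6 stereoisomers in total.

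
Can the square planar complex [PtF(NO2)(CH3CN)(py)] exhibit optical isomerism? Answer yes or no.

no

Systematic placement gives 3 geometric isomers: (CH3CN/NO2 trans, F/py trans); (CH3CN/py trans, F/NO2 trans); (CH3CN/F trans, NO2/py trans).
Each arrangement has an internal mirror plane or centre of symmetry, so none is chiral.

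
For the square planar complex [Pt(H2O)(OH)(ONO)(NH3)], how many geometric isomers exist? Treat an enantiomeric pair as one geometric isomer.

3

Systematic placement gives 3 geometric isomers: (H2O/OH trans, NH3/ONO trans); (H2O/ONO trans, NH3/OH trans); (H2O/NH3 trans, OH/ONO trans).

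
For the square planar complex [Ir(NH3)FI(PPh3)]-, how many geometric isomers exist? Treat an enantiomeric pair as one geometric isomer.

Systematic placement gives 3 geometric isomers: (F/NH3 trans, I/PPh3 trans); (F/PPh3 trans, I/NH3 trans); (F/I trans, NH3/PPh3 trans).

3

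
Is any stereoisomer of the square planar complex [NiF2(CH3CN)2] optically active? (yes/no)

A square has two trans pairs of vertices; adjacent vertices are cis.
The distinct arrangements are (2 in all): F cis; F trans.
Each arrangement has an internal mirror plane or centre of symmetry, so none is chiral.

no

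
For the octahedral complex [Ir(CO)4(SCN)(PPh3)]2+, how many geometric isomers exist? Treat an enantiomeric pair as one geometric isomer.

2

In an octahedral complex each vertex has one trans partner and four cis neighbours.
There are 2 geometric isomers: SCN and PPh3 mutually trans; SCN and PPh3 mutually cis.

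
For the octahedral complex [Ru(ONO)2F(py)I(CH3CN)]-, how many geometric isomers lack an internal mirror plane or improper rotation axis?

6

In an octahedral complex each vertex has one trans partner and four cis neighbours.
Exhaustive case analysis gives 9 geometric isomers.
Of these, 6 lack any improper symmetry element and so occur as enantiomeric pairs, giving 9 + 6 = 15 stereoisomers in total.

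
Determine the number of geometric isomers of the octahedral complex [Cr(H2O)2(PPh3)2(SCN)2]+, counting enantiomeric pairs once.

The six octahedral sites form three mutually perpendicular trans pairs.
Systematic placement gives 5 geometric isomers: H2O trans, PPh3 trans, SCN trans; H2O trans, PPh3 cis, SCN cis; H2O cis, PPh3 cis, SCN trans; H2O cis, PPh3 cis, SCN cis (chiral); H2O cis, PPh3 trans, SCN cis.

5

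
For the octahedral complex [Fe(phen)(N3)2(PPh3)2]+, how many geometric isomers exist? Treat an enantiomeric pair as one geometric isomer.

In an octahedral complex each vertex has one trans partner and four cis neighbours.
Each phen is bidentate and must span two cis positions.
Systematic placement gives 3 geometric isomers: N3 trans, PPh3 cis; N3 cis, PPh3 cis (chiral); N3 cis, PPh3 trans.

3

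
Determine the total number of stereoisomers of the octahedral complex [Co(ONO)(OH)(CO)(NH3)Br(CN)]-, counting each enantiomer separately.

30

An octahedron has six vertices in three trans pairs; every non-trans pair is cis.
Systematic enumeration (placing each ligand type in turn and discarding arrangements equivalent by rotation or reflection) gives 15 geometric isomers.
Of these, 15 lack any improper symmetry element and so occur as enantiomeric pairs, giving 15 + 15 = 30 stereoisomers in total.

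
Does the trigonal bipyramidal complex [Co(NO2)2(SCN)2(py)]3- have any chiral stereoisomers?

Exhaustive case analysis gives 5 geometric isomers.
One of these lacks any improper symmetry element and so occurs as an enantiomeric pair, giving 5 + 1 = 6 stereoisomers in total.

yes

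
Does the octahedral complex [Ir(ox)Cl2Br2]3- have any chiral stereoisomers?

The six octahedral sites form three mutually perpendicular trans pairs.
Each ox is bidentate and must span two cis positions.
There are 3 geometric isomers: Cl cis, Br trans; Cl cis, Br cis (chiral); Cl trans, Br cis.
One of these lacks any improper symmetry element and so occurs as an enantiomeric pair, giving 3 + 1 = 4 stereoisomers in total.

yes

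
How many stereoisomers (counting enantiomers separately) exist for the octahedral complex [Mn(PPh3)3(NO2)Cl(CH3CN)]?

The six octahedral sites form three mutually perpendicular trans pairs.
Working through the distinct placements yields 4 geometric isomers: PPh3 mer (3 arrangements); PPh3 fac (chiral).
One of these lacks any improper symmetry element and so occurs as an enantiomeric pair, giving 4 + 1 = 5 stereoisomers in total.

5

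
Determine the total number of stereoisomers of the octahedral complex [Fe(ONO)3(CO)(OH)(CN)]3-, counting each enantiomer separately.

5

There are 4 geometric isomers: ONO mer (3 arrangements); ONO fac (chiral).
One of these lacks any improper symmetry element and so occurs as an enantiomeric pair, giving 4 + 1 = 5 stereoisomers in total.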